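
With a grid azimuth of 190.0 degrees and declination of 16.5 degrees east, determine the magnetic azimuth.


magnetic azimuth = grid azimuth - declination (east +ve)
mag_az = 190.0 - 16.5 = 173.5 degrees

173.5 degrees


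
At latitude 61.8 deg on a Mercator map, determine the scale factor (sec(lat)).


SF = 1 / cos(61.8) = 1 / 0.472551 = 2.116

2.116


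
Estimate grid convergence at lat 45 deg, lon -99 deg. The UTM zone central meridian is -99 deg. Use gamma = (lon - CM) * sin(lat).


gamma = (-99 - -99) * sin(45) = 0 * 0.707107 = 0.0 degrees

0.0 degrees


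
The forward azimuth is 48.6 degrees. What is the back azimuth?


back azimuth = (48.6 + 180) mod 360 = 228.6 degrees

228.6 degrees


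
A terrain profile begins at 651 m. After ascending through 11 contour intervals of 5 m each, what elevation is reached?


elevation = 651 + 11 * 5 = 706 m

706 m


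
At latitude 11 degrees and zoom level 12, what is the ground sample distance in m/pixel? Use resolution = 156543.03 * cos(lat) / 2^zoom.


res = 156543.03 * cos(11) / 2^12 = 156543.03 * 0.98162718 / 4096 = 37.52 m/pixel

37.52 m/pixel


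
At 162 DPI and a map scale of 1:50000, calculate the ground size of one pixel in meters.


pixel_cm = 2.54 / 162 ≈ 0.015679 cm
ground = pixel_cm * 50000 / 100 = 2.54 * 50000 / (162 * 100) = 127000 / 16200 ≈ 7.84 m

7.84 m


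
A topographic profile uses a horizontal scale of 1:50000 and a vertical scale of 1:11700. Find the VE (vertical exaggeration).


VE = horizontal_scale / vertical_scale = 50000 / 11700 ≈ 4.3

4.3x


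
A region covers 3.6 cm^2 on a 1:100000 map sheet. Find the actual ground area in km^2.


ground_area = 3.6 * (100000/100)^2 = 3600000.0 m^2 = 3.6 km^2

3.6 km^2


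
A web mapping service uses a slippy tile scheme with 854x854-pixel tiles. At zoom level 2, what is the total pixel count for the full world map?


tiles per axis = 2^2 = 4
total tiles = 4^2 = 16
pixels per axis = 4 * 854 = 3416
total pixels = 3416^2 = 11669056

11669056 pixels


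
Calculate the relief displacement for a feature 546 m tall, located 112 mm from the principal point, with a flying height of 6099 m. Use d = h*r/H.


d = h * r / H = 546 * 112 / 6099 = 10.03 mm

10.03 mm


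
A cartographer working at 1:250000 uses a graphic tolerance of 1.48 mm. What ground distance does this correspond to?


ground = 1.48 mm * 250000 / 1000 = 370.0 m

370.0 m


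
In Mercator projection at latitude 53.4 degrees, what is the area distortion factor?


area_distortion = 1/cos^2(53.4) = 2.813

2.813


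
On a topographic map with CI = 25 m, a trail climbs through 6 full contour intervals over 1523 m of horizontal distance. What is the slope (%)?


elevation change = 6 * 25 = 150 m
slope = 150 / 1523 * 100 = 9.8%

9.8%


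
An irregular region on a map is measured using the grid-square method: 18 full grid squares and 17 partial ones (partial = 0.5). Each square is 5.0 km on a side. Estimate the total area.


effective squares = 18 + 17 * 0.5 = 26.5
area = 26.5 * 25.0 = 662.5 km^2

662.5 km^2


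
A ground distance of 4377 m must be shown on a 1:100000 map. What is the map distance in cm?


map_cm = 4377 * 100 / 100000 = 4.377 cm ≈ 4.38 cm

4.38 cm


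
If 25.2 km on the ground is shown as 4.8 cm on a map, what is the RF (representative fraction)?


ground = 25.2 km = 2520000 cm; RF denominator = ground / map = 2520000 / 4.8 = 525000; RF = 1:525000

1:525000


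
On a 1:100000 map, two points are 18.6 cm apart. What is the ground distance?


ground = 18.6 cm * 100000 / 100 = 18600.0 m = 18.6 km

18.6 km


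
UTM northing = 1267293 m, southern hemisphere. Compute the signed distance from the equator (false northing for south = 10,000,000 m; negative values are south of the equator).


For southern: actual = 1267293 - 10000000 = -8732707 m

-8732707 m


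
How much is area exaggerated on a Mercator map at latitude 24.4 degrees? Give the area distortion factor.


area_distortion = 1/cos^2(24.4) = 1.206

1.206


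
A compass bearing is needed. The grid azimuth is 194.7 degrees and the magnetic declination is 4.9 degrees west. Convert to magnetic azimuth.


magnetic azimuth = grid azimuth - declination (east +ve)
mag_az = 194.7 - -4.9 = 199.6 degrees

199.6 degrees


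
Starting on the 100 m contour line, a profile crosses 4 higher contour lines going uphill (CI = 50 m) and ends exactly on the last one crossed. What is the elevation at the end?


elevation = 100 + 4 * 50 = 300 m

300 m


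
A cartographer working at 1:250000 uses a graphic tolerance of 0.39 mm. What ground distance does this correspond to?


ground = 0.39 mm * 250000 / 1000 = 97.5 m

97.5 m


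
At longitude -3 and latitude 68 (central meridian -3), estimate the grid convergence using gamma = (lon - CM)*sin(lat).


gamma = (-3 - -3) * sin(68) = 0 * 0.927184 = 0.0 degrees

0.0 degrees


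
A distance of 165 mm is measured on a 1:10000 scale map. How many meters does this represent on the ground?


ground = 165 mm * 10000 / 1000 = 1650.0 m

1650.0 m


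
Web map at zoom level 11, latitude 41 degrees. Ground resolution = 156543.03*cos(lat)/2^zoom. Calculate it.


res = 156543.03 * cos(41) / 2^11 = 156543.03 * 0.75470958 / 2048 = 57.69 m/pixel

57.69 m/pixel


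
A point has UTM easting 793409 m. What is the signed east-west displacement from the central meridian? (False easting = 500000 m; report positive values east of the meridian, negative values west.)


displacement = 793409 - 500000 = 293409 m

293409 m


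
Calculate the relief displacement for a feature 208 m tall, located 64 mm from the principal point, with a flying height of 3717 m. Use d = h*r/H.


d = h * r / H = 208 * 64 / 3717 = 3.58 mm

3.58 mm


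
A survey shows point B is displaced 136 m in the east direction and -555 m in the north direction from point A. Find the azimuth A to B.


az = atan2(136, -555) = 166.2 deg
adjusted to 0-360: 166.2 degrees

166.2 degrees


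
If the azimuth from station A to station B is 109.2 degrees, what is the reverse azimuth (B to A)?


back azimuth = (109.2 + 180) mod 360 = 289.2 degrees

289.2 degrees


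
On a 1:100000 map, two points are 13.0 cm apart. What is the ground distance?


ground = 13.0 cm * 100000 / 100 = 13000.0 m = 13.0 km

13.0 km


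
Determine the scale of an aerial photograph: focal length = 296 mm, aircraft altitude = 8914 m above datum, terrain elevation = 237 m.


scale = f / (H - h) = 296 mm / 8677 m = 296 / 8677000 = 1:29314

1:29314


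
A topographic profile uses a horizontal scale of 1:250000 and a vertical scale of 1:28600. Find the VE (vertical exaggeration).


VE = horizontal_scale / vertical_scale = 250000 / 28600 ≈ 8.7

8.7x


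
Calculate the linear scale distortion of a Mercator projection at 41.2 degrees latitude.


SF = 1 / cos(41.2) = 1 / 0.752415 = 1.329

1.329


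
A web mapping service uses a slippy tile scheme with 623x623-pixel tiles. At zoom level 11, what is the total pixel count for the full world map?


tiles per axis = 2^11 = 2048
total tiles = 2048^2 = 4194304
pixels per axis = 2048 * 623 = 1275904
total pixels = 1275904^2 = 1627931017216

1627931017216 pixels


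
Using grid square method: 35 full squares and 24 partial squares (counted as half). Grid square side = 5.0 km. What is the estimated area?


effective squares = 35 + 24 * 0.5 = 47.0
area = 47.0 * 25.0 = 1175.0 km^2

1175.0 km^2


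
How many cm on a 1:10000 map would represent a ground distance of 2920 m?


map_cm = 2920 * 100 / 10000 = 29.2 cm

29.2 cm


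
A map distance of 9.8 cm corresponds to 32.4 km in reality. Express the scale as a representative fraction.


ground = 32.4 km = 3240000 cm; RF denominator = ground / map = 3240000 / 9.8 ≈ 330612; RF = 1:330612

1:330612


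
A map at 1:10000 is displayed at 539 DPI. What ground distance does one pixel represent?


pixel_cm = 2.54 / 539 ≈ 0.004712 cm
ground = pixel_cm * 10000 / 100 = 2.54 * 10000 / (539 * 100) = 25400 / 53900 ≈ 0.47 m

0.47 m


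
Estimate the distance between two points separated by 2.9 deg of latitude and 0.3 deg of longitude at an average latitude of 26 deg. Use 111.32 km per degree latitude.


dlat_km = 2.9 * 111.32 = 322.828
dlon_km = 0.3 * 111.32 * cos(26) ≈ 30.016
dist = sqrt(322.828^2 + 30.016^2) ≈ 324.2 km

324.2 km


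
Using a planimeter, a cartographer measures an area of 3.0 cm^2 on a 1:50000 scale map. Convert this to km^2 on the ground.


ground_area = 3.0 * (50000/100)^2 = 750000.0 m^2 = 0.75 km^2

0.75 km^2


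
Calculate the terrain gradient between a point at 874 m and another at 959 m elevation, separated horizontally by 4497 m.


gradient = (959 - 874) / 4497 = 85 / 4497 = 0.0189

0.0189


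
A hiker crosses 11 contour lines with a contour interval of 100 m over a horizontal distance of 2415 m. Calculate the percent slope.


elevation change = 11 * 100 = 1100 m
slope = 1100 / 2415 * 100 = 45.5%

45.5%


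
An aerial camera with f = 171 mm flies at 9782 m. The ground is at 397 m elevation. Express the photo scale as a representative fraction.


scale = f / (H - h) = 171 mm / 9385 m = 171 / 9385000 = 1:54883

1:54883


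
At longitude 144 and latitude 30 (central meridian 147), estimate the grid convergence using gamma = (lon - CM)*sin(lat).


gamma = (144 - 147) * sin(30) = -3 * 0.5 = -1.5 degrees

-1.5 degrees


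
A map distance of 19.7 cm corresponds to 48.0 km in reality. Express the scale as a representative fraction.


ground = 48.0 km = 4800000 cm; RF denominator = ground / map = 4800000 / 19.7 ≈ 243655; RF = 1:243655

1:243655


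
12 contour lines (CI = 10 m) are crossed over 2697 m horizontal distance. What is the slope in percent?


elevation change = 12 * 10 = 120 m
slope = 120 / 2697 * 100 = 4.4%

4.4%


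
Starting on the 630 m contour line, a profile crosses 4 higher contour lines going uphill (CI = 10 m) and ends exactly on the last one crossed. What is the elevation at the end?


elevation = 630 + 4 * 10 = 670 m

670 m


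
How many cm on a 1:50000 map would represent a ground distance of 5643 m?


map_cm = 5643 * 100 / 50000 = 11.286 cm ≈ 11.29 cm

11.29 cm


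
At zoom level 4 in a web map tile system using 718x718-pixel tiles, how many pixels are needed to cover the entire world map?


tiles per axis = 2^4 = 16
total tiles = 16^2 = 256
pixels per axis = 16 * 718 = 11488
total pixels = 11488^2 = 131974144

131974144 pixels


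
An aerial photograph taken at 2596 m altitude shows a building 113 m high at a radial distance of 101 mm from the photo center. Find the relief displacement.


d = h * r / H = 113 * 101 / 2596 = 4.4 mm

4.4 mm


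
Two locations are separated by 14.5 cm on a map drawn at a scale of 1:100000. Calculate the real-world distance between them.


ground = 14.5 cm * 100000 / 100 = 14500.0 m = 14.5 km

14.5 km


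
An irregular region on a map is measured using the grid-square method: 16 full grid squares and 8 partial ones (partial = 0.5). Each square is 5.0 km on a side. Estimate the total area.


effective squares = 16 + 8 * 0.5 = 20.0
area = 20.0 * 25.0 = 500.0 km^2

500.0 km^2


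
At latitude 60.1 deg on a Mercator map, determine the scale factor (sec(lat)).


SF = 1 / cos(60.1) = 1 / 0.498488 = 2.006

2.006


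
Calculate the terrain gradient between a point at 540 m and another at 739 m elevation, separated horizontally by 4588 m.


gradient = (739 - 540) / 4588 = 199 / 4588 = 0.0434

0.0434


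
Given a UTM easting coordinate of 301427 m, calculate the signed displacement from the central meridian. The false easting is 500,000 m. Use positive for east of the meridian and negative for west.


displacement = 301427 - 500000 = -198573 m

-198573 m


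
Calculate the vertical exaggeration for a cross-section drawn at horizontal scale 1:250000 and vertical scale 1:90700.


VE = horizontal_scale / vertical_scale = 250000 / 90700 ≈ 2.8

2.8x


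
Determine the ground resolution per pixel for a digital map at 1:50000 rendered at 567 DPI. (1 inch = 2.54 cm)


pixel_cm = 2.54 / 567 ≈ 0.00448 cm
ground = pixel_cm * 50000 / 100 = 2.54 * 50000 / (567 * 100) = 127000 / 56700 ≈ 2.24 m

2.24 m


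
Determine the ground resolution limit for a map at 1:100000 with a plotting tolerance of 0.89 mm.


ground = 0.89 mm * 100000 / 1000 = 89.0 m

89.0 m


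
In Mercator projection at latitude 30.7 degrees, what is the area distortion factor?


area_distortion = 1/cos^2(30.7) = 1.353

1.353


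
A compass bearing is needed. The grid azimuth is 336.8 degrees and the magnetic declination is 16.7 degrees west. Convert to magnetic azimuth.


magnetic azimuth = grid azimuth - declination (east +ve)
mag_az = 336.8 - -16.7 = 353.5 degrees

353.5 degrees


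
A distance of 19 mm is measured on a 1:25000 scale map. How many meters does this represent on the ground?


ground = 19 mm * 25000 / 1000 = 475.0 m

475.0 m


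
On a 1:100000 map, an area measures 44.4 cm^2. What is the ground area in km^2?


ground_area = 44.4 * (100000/100)^2 = 44400000.0 m^2 = 44.4 km^2

44.4 km^2


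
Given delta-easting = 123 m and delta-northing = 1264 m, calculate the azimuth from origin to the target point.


az = atan2(123, 1264) = 5.6 deg
adjusted to 0-360: 5.6 degrees

5.6 degrees


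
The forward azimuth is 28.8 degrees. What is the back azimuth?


back azimuth = (28.8 + 180) mod 360 = 208.8 degrees

208.8 degrees


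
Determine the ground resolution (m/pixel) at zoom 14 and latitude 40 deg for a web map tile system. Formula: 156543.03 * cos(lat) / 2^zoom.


res = 156543.03 * cos(40) / 2^14 = 156543.03 * 0.76604444 / 16384 = 7.32 m/pixel

7.32 m/pixel


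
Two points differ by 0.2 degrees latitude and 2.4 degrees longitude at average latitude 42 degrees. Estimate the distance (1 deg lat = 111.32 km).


dlat_km = 0.2 * 111.32 = 22.264
dlon_km = 2.4 * 111.32 * cos(42) ≈ 198.545
dist = sqrt(22.264^2 + 198.545^2) ≈ 199.8 km

199.8 km


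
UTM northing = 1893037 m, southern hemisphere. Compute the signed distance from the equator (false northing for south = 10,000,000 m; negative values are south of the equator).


For southern: actual = 1893037 - 10000000 = -8106963 m

-8106963 m


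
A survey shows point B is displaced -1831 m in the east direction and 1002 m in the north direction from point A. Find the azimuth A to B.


az = atan2(-1831, 1002) = -61.3 deg
adjusted to 0-360: 298.7 degrees

298.7 degrees


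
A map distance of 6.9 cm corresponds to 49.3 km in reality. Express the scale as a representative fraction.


ground = 49.3 km = 4930000 cm; RF denominator = ground / map = 4930000 / 6.9 ≈ 714493; RF = 1:714493

1:714493


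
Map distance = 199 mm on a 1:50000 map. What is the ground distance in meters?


ground = 199 mm * 50000 / 1000 = 9950.0 m

9950.0 m


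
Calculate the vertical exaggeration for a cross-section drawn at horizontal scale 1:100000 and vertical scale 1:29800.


VE = horizontal_scale / vertical_scale = 100000 / 29800 ≈ 3.4

3.4x


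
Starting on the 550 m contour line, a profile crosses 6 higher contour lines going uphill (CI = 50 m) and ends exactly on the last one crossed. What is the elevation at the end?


elevation = 550 + 6 * 50 = 850 m

850 m


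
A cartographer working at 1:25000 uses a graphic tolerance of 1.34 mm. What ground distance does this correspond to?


ground = 1.34 mm * 25000 / 1000 = 33.5 m

33.5 m


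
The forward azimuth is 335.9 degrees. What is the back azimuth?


back azimuth = (335.9 + 180) mod 360 = 155.9 degrees

155.9 degrees


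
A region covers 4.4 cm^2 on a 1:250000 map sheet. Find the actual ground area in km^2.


ground_area = 4.4 * (250000/100)^2 = 27500000.0 m^2 = 27.5 km^2

27.5 km^2


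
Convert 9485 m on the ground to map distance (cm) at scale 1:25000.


map_cm = 9485 * 100 / 25000 = 37.94 cm

37.94 cm


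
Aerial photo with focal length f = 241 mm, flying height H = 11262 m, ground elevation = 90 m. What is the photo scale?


scale = f / (H - h) = 241 mm / 11172 m = 241 / 11172000 = 1:46357

1:46357


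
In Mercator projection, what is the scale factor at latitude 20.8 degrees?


SF = 1 / cos(20.8) = 1 / 0.934826 = 1.07

1.07


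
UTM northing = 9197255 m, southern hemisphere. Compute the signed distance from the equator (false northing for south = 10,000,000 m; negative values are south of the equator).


For southern: actual = 9197255 - 10000000 = -802745 m

-802745 m


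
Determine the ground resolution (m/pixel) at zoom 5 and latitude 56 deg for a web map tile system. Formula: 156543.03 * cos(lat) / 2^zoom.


res = 156543.03 * cos(56) / 2^5 = 156543.03 * 0.5591929 / 32 = 2735.55 m/pixel

2735.55 m/pixel


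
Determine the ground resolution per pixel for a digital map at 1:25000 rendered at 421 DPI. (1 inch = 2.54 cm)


pixel_cm = 2.54 / 421 ≈ 0.006033 cm
ground = pixel_cm * 25000 / 100 = 2.54 * 25000 / (421 * 100) = 63500 / 42100 ≈ 1.51 m

1.51 m


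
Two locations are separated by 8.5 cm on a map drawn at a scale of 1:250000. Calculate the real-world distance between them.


ground = 8.5 cm * 250000 / 100 = 21250.0 m = 21.25 km

21.25 km


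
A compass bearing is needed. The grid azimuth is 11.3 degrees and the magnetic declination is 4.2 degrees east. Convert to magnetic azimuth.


magnetic azimuth = grid azimuth - declination (east +ve)
mag_az = 11.3 - 4.2 = 7.1 degrees

7.1 degrees


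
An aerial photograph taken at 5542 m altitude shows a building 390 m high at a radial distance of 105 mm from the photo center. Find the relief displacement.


d = h * r / H = 390 * 105 / 5542 = 7.39 mm

7.39 mm


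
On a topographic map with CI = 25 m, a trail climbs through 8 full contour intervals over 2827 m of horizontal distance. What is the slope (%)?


elevation change = 8 * 25 = 200 m
slope = 200 / 2827 * 100 = 7.1%

7.1%


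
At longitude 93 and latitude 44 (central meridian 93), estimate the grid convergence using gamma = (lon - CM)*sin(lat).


gamma = (93 - 93) * sin(44) = 0 * 0.694658 = 0.0 degrees

0.0 degrees


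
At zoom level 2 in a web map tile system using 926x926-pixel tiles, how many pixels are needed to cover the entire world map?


tiles per axis = 2^2 = 4
total tiles = 4^2 = 16
pixels per axis = 4 * 926 = 3704
total pixels = 3704^2 = 13719616

13719616 pixels


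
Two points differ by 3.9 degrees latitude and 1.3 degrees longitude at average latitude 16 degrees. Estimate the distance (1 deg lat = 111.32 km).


dlat_km = 3.9 * 111.32 = 434.148
dlon_km = 1.3 * 111.32 * cos(16) ≈ 139.11
dist = sqrt(434.148^2 + 139.11^2) ≈ 455.9 km

455.9 km


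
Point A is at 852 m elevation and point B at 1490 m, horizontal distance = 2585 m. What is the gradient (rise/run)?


gradient = (1490 - 852) / 2585 = 638 / 2585 = 0.2468

0.2468


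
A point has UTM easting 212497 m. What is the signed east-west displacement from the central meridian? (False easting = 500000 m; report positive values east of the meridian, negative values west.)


displacement = 212497 - 500000 = -287503 m

-287503 m


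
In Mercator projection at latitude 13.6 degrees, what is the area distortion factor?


area_distortion = 1/cos^2(13.6) = 1.059

1.059


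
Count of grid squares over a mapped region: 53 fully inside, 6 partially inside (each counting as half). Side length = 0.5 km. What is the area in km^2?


effective squares = 53 + 6 * 0.5 = 56.0
area = 56.0 * 0.25 = 14.0 km^2

14.0 km^2


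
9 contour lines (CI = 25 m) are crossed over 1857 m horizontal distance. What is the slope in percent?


elevation change = 9 * 25 = 225 m
slope = 225 / 1857 * 100 = 12.1%

12.1%


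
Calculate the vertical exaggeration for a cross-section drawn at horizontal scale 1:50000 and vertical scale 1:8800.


VE = horizontal_scale / vertical_scale = 50000 / 8800 ≈ 5.7

5.7x


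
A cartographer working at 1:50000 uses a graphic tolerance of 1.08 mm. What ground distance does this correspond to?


ground = 1.08 mm * 50000 / 1000 = 54.0 m

54.0 m


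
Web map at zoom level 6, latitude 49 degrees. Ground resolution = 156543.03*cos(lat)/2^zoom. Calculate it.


res = 156543.03 * cos(49) / 2^6 = 156543.03 * 0.65605903 / 64 = 1604.71 m/pixel

1604.71 m/pixel


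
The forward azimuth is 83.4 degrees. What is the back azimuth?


back azimuth = (83.4 + 180) mod 360 = 263.4 degrees

263.4 degrees


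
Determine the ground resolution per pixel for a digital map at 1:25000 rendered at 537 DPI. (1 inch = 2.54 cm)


pixel_cm = 2.54 / 537 ≈ 0.00473 cm
ground = pixel_cm * 25000 / 100 = 2.54 * 25000 / (537 * 100) = 63500 / 53700 ≈ 1.18 m

1.18 m


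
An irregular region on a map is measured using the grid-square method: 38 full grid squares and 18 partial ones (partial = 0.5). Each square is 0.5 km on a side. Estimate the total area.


effective squares = 38 + 18 * 0.5 = 47.0
area = 47.0 * 0.25 = 11.75 km^2

11.75 km^2


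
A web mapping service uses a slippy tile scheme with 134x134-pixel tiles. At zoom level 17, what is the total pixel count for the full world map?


tiles per axis = 2^17 = 131072
total tiles = 131072^2 = 17179869184
pixels per axis = 131072 * 134 = 17563648
total pixels = 17563648^2 = 308481731067904

308481731067904 pixels


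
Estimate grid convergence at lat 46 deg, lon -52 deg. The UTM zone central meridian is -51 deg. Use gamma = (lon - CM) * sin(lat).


gamma = (-52 - -51) * sin(46) = -1 * 0.71934 = -0.719 degrees

-0.719 degrees


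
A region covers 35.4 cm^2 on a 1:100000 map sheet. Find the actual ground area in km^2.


ground_area = 35.4 * (100000/100)^2 = 35400000.0 m^2 = 35.4 km^2

35.4 km^2


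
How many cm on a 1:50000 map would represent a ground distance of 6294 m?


map_cm = 6294 * 100 / 50000 = 12.588 cm ≈ 12.59 cm

12.59 cm


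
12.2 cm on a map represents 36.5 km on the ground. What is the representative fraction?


ground = 36.5 km = 3650000 cm; RF denominator = ground / map = 3650000 / 12.2 ≈ 299180; RF = 1:299180

1:299180


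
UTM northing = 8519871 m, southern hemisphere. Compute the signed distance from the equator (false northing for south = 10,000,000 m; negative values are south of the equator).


For southern: actual = 8519871 - 10000000 = -1480129 m

-1480129 m


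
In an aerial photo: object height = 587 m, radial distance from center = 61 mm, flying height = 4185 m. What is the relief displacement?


d = h * r / H = 587 * 61 / 4185 = 8.56 mm

8.56 mm


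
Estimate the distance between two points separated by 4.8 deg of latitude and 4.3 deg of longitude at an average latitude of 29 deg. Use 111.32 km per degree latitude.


dlat_km = 4.8 * 111.32 = 534.336
dlon_km = 4.3 * 111.32 * cos(29) ≈ 418.659
dist = sqrt(534.336^2 + 418.659^2) ≈ 678.8 km

678.8 km


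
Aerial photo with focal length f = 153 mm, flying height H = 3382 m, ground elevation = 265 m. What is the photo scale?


scale = f / (H - h) = 153 mm / 3117 m = 153 / 3117000 = 1:20373

1:20373


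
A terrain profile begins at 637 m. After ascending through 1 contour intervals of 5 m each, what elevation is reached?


elevation = 637 + 1 * 5 = 642 m

642 m


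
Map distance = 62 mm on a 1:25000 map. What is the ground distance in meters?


ground = 62 mm * 25000 / 1000 = 1550.0 m

1550.0 m


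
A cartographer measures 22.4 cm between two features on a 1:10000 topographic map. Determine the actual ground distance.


ground = 22.4 cm * 10000 / 100 = 2240.0 m = 2.24 km

2.24 km


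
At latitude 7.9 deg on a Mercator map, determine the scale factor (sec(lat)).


SF = 1 / cos(7.9) = 1 / 0.990509 = 1.01

1.01


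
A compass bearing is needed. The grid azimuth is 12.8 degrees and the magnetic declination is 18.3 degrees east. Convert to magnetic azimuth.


magnetic azimuth = grid azimuth - declination (east +ve)
mag_az = 12.8 - 18.3 = 354.5 degrees

354.5 degrees


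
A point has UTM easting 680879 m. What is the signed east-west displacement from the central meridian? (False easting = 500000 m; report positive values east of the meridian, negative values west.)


displacement = 680879 - 500000 = 180879 m

180879 m


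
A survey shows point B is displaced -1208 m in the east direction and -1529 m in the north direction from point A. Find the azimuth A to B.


az = atan2(-1208, -1529) = -141.7 deg
adjusted to 0-360: 218.3 degrees

218.3 degrees


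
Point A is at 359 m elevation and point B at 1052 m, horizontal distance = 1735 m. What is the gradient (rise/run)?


gradient = (1052 - 359) / 1735 = 693 / 1735 = 0.3994

0.3994


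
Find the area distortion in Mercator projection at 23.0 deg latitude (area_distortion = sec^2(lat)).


area_distortion = 1/cos^2(23.0) = 1.18

1.18


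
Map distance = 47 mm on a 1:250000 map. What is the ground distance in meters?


ground = 47 mm * 250000 / 1000 = 11750.0 m

11750.0 m


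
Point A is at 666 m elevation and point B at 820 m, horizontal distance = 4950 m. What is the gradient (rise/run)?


gradient = (820 - 666) / 4950 = 154 / 4950 = 0.0311

0.0311


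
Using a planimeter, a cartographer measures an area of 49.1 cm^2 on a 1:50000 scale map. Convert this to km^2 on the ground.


ground_area = 49.1 * (50000/100)^2 = 12275000.0 m^2 = 12.275 km^2

12.275 km^2


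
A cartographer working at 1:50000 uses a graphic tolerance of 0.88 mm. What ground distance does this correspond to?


ground = 0.88 mm * 50000 / 1000 = 44.0 m

44.0 m


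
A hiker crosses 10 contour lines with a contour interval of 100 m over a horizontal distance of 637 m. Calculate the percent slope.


elevation change = 10 * 100 = 1000 m
slope = 1000 / 637 * 100 = 157.0%

157.0%


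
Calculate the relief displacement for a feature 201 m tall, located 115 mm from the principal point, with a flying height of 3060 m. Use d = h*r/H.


d = h * r / H = 201 * 115 / 3060 = 7.55 mm

7.55 mm


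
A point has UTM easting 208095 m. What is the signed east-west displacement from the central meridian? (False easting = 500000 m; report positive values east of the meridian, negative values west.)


displacement = 208095 - 500000 = -291905 m

-291905 m


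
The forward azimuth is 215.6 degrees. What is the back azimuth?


back azimuth = (215.6 + 180) mod 360 = 35.6 degrees

35.6 degrees


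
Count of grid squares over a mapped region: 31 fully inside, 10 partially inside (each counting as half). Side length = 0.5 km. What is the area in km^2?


effective squares = 31 + 10 * 0.5 = 36.0
area = 36.0 * 0.25 = 9.0 km^2

9.0 km^2


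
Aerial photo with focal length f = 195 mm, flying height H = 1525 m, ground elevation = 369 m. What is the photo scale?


scale = f / (H - h) = 195 mm / 1156 m = 195 / 1156000 = 1:5928

1:5928


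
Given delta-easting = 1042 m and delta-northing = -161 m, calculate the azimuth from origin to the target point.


az = atan2(1042, -161) = 98.8 deg
adjusted to 0-360: 98.8 degrees

98.8 degrees


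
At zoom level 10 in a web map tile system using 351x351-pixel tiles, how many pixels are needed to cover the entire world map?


tiles per axis = 2^10 = 1024
total tiles = 1024^2 = 1048576
pixels per axis = 1024 * 351 = 359424
total pixels = 359424^2 = 129185611776

129185611776 pixels


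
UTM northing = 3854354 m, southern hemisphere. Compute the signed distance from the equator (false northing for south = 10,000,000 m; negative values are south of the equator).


For southern: actual = 3854354 - 10000000 = -6145646 m

-6145646 m


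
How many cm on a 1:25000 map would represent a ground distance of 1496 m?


map_cm = 1496 * 100 / 25000 = 5.984 cm ≈ 5.98 cm

5.98 cm


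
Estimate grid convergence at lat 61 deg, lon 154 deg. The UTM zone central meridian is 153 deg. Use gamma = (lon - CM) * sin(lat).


gamma = (154 - 153) * sin(61) = 1 * 0.87462 = 0.875 degrees

0.875 degrees


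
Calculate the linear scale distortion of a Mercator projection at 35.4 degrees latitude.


SF = 1 / cos(35.4) = 1 / 0.815128 = 1.227

1.227


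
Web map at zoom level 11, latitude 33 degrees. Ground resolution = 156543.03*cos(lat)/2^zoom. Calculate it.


res = 156543.03 * cos(33) / 2^11 = 156543.03 * 0.83867057 / 2048 = 64.11 m/pixel

64.11 m/pixel


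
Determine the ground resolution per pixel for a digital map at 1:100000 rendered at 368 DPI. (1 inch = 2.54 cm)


pixel_cm = 2.54 / 368 ≈ 0.006902 cm
ground = pixel_cm * 100000 / 100 = 2.54 * 100000 / (368 * 100) = 254000 / 36800 ≈ 6.9 m

6.9 m


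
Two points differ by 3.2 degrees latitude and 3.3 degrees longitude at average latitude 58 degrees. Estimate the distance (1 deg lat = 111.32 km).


dlat_km = 3.2 * 111.32 = 356.224
dlon_km = 3.3 * 111.32 * cos(58) ≈ 194.669
dist = sqrt(356.224^2 + 194.669^2) ≈ 405.9 km

405.9 km


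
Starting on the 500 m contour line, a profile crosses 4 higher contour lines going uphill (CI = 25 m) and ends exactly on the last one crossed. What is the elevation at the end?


elevation = 500 + 4 * 25 = 600 m

600 m


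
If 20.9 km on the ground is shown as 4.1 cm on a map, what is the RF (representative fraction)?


ground = 20.9 km = 2090000 cm; RF denominator = ground / map = 2090000 / 4.1 ≈ 509756; RF = 1:509756

1:509756


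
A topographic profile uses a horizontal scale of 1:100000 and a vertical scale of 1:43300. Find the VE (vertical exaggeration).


VE = horizontal_scale / vertical_scale = 100000 / 43300 ≈ 2.3

2.3x


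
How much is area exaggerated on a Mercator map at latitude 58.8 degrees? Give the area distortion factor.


area_distortion = 1/cos^2(58.8) = 3.726

3.726


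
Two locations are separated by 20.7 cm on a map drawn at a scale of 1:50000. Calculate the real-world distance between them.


ground = 20.7 cm * 50000 / 100 = 10350.0 m = 10.35 km

10.35 km


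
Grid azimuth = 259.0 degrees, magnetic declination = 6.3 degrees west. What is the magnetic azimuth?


magnetic azimuth = grid azimuth - declination (east +ve)
mag_az = 259.0 - -6.3 = 265.3 degrees

265.3 degrees


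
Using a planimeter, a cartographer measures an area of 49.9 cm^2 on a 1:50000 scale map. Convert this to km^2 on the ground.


ground_area = 49.9 * (50000/100)^2 = 12475000.0 m^2 = 12.475 km^2

12.475 km^2


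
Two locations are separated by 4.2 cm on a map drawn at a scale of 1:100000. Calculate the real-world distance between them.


ground = 4.2 cm * 100000 / 100 = 4200.0 m = 4.2 km

4.2 km


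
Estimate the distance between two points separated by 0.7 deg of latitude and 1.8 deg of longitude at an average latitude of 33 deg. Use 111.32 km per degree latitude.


dlat_km = 0.7 * 111.32 = 77.924
dlon_km = 1.8 * 111.32 * cos(33) ≈ 168.049
dist = sqrt(77.924^2 + 168.049^2) ≈ 185.2 km

185.2 km


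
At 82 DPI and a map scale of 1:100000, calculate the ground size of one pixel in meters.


pixel_cm = 2.54 / 82 ≈ 0.030976 cm
ground = pixel_cm * 100000 / 100 = 2.54 * 100000 / (82 * 100) = 254000 / 8200 ≈ 30.98 m

30.98 m


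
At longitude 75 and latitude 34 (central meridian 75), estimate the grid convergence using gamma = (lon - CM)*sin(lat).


gamma = (75 - 75) * sin(34) = 0 * 0.559193 = 0.0 degrees

0.0 degrees


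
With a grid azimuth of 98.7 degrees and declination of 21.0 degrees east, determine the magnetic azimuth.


magnetic azimuth = grid azimuth - declination (east +ve)
mag_az = 98.7 - 21.0 = 77.7 degrees

77.7 degrees


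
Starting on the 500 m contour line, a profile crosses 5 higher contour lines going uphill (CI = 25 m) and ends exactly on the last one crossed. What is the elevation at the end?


elevation = 500 + 5 * 25 = 625 m

625 m


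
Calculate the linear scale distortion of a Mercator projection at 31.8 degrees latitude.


SF = 1 / cos(31.8) = 1 / 0.849893 = 1.177

1.177


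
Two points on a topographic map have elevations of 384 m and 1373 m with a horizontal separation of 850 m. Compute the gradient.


gradient = (1373 - 384) / 850 = 989 / 850 = 1.1635

1.1635


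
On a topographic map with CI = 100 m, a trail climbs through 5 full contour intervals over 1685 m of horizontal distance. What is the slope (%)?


elevation change = 5 * 100 = 500 m
slope = 500 / 1685 * 100 = 29.7%

29.7%


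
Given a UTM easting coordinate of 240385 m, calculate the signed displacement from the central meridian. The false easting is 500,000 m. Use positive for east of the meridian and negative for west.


displacement = 240385 - 500000 = -259615 m

-259615 m


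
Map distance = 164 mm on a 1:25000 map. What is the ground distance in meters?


ground = 164 mm * 25000 / 1000 = 4100.0 m

4100.0 m


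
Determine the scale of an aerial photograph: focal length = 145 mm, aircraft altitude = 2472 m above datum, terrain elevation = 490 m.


scale = f / (H - h) = 145 mm / 1982 m = 145 / 1982000 = 1:13669

1:13669


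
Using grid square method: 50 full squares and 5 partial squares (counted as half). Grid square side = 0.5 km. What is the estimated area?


effective squares = 50 + 5 * 0.5 = 52.5
area = 52.5 * 0.25 = 13.125 km^2

13.125 km^2


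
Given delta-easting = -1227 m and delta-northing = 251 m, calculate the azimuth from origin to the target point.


az = atan2(-1227, 251) = -78.4 deg
adjusted to 0-360: 281.6 degrees

281.6 degrees


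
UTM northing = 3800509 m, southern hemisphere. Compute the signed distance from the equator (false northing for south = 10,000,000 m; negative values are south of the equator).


For southern: actual = 3800509 - 10000000 = -6199491 m

-6199491 m


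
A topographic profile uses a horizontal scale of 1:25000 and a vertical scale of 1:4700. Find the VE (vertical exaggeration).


VE = horizontal_scale / vertical_scale = 25000 / 4700 ≈ 5.3

5.3x


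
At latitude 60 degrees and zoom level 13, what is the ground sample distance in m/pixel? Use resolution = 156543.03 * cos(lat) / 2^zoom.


res = 156543.03 * cos(60) / 2^13 = 156543.03 * 0.5 / 8192 = 9.55 m/pixel

9.55 m/pixel


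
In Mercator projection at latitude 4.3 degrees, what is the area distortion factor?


area_distortion = 1/cos^2(4.3) = 1.006

1.006


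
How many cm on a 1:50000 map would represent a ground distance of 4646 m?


map_cm = 4646 * 100 / 50000 = 9.292 cm ≈ 9.29 cm

9.29 cm


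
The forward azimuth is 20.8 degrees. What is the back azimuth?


back azimuth = (20.8 + 180) mod 360 = 200.8 degrees

200.8 degrees


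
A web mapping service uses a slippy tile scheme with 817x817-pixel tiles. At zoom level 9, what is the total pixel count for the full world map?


tiles per axis = 2^9 = 512
total tiles = 512^2 = 262144
pixels per axis = 512 * 817 = 418304
total pixels = 418304^2 = 174978236416

174978236416 pixels


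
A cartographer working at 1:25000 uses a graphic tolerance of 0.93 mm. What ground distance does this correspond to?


ground = 0.93 mm * 25000 / 1000 = 23.25 m

23.25 m


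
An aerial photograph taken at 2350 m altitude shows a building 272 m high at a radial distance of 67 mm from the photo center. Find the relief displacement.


d = h * r / H = 272 * 67 / 2350 = 7.75 mm

7.75 mm


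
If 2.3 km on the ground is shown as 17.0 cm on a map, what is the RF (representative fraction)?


ground = 2.3 km = 230000 cm; RF denominator = ground / map = 230000 / 17.0 ≈ 13529; RF = 1:13529

1:13529


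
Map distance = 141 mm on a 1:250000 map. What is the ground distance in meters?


ground = 141 mm * 250000 / 1000 = 35250.0 m

35250.0 m


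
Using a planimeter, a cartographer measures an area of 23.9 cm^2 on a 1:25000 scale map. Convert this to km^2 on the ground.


ground_area = 23.9 * (25000/100)^2 = 1493750.0 m^2 = 1.49375 km^2 ≈ 1.494 km^2

1.494 km^2


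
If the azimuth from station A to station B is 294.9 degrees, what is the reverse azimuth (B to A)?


back azimuth = (294.9 + 180) mod 360 = 114.9 degrees

114.9 degrees


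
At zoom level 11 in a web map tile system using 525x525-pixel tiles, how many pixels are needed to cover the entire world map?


tiles per axis = 2^11 = 2048
total tiles = 2048^2 = 4194304
pixels per axis = 2048 * 525 = 1075200
total pixels = 1075200^2 = 1156055040000

1156055040000 pixels


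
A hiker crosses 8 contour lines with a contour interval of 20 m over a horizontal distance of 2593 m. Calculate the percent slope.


elevation change = 8 * 20 = 160 m
slope = 160 / 2593 * 100 = 6.2%

6.2%


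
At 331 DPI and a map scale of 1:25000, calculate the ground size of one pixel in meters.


pixel_cm = 2.54 / 331 ≈ 0.007674 cm
ground = pixel_cm * 25000 / 100 = 2.54 * 25000 / (331 * 100) = 63500 / 33100 ≈ 1.92 m

1.92 m


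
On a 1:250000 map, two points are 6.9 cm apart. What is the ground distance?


ground = 6.9 cm * 250000 / 100 = 17250.0 m = 17.25 km

17.25 km


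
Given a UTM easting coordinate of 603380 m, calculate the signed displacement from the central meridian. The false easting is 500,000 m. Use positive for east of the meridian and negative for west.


displacement = 603380 - 500000 = 103380 m

103380 m


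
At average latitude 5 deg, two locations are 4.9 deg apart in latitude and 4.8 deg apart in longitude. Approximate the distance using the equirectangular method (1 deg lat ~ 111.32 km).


dlat_km = 4.9 * 111.32 = 545.468
dlon_km = 4.8 * 111.32 * cos(5) ≈ 532.303
dist = sqrt(545.468^2 + 532.303^2) ≈ 762.2 km

762.2 km


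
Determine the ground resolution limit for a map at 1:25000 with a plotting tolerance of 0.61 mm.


ground = 0.61 mm * 25000 / 1000 = 15.25 m

15.25 m


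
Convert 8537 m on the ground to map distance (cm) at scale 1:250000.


map_cm = 8537 * 100 / 250000 = 3.4148 cm ≈ 3.41 cm

3.41 cm


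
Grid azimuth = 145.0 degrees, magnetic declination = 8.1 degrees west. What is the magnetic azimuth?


magnetic azimuth = grid azimuth - declination (east +ve)
mag_az = 145.0 - -8.1 = 153.1 degrees

153.1 degrees


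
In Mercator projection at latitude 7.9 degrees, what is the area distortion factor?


area_distortion = 1/cos^2(7.9) = 1.019

1.019


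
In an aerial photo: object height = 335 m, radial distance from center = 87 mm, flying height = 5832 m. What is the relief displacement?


d = h * r / H = 335 * 87 / 5832 = 5.0 mm

5.0 mm


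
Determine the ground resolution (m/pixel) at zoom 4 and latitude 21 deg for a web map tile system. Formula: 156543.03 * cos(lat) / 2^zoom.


res = 156543.03 * cos(21) / 2^4 = 156543.03 * 0.93358043 / 16 = 9134.09 m/pixel

9134.09 m/pixel


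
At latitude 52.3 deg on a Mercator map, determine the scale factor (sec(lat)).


SF = 1 / cos(52.3) = 1 / 0.611527 = 1.635

1.635


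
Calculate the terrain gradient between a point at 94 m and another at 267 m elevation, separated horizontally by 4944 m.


gradient = (267 - 94) / 4944 = 173 / 4944 = 0.035

0.035


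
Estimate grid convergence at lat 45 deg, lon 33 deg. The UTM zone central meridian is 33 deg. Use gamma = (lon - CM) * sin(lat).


gamma = (33 - 33) * sin(45) = 0 * 0.707107 = 0.0 degrees

0.0 degrees


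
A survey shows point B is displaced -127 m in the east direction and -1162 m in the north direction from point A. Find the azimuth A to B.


az = atan2(-127, -1162) = -173.8 deg
adjusted to 0-360: 186.2 degrees

186.2 degrees
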